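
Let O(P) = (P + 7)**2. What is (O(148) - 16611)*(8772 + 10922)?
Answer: 146011316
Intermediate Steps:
O(P) = (7 + P)**2
(O(148) - 16611)*(8772 + 10922) = ((7 + 148)**2 - 16611)*(8772 + 10922) = (155**2 - 16611)*19694 = (24025 - 16611)*19694 = 7414*19694 = 146011316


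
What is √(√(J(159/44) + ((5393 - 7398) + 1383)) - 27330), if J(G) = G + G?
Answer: √(-13227720 + 110*I*√11902)/22 ≈ 0.074991 + 165.32*I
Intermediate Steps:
J(G) = 2*G
√(√(J(159/44) + ((5393 - 7398) + 1383)) - 27330) = √(√(2*(159/44) + ((5393 - 7398) + 1383)) - 27330) = √(√(2*(159*(1/44)) + (-2005 + 1383)) - 27330) = √(√(2*(159/44) - 622) - 27330) = √(√(159/22 - 622) - 27330) = √(√(-13525/22) - 27330) = √(5*I*√11902/22 - 27330) = √(-27330 + 5*I*√11902/22)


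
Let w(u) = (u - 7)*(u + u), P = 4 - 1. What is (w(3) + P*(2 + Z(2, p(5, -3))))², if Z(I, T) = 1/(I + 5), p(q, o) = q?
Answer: 15129/49 ≈ 308.75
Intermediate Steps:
P = 3
Z(I, T) = 1/(5 + I)
w(u) = 2*u*(-7 + u) (w(u) = (-7 + u)*(2*u) = 2*u*(-7 + u))
(w(3) + P*(2 + Z(2, p(5, -3))))² = (2*3*(-7 + 3) + 3*(2 + 1/(5 + 2)))² = (2*3*(-4) + 3*(2 + 1/7))² = (-24 + 3*(2 + ⅐))² = (-24 + 3*(15/7))² = (-24 + 45/7)² = (-123/7)² = 15129/49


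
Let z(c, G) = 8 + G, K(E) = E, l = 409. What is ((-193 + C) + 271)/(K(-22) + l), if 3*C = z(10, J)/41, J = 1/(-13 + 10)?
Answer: 28805/142803 ≈ 0.20171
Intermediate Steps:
J = -⅓ (J = 1/(-3) = -⅓ ≈ -0.33333)
C = 23/369 (C = ((8 - ⅓)/41)/3 = ((23/3)*(1/41))/3 = (⅓)*(23/123) = 23/369 ≈ 0.062331)
((-193 + C) + 271)/(K(-22) + l) = ((-193 + 23/369) + 271)/(-22 + 409) = (-71194/369 + 271)/387 = (28805/369)*(1/387) = 28805/142803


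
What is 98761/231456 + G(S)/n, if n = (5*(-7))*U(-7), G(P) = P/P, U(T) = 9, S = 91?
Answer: 10292753/24302880 ≈ 0.42352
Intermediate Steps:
G(P) = 1
n = -315 (n = (5*(-7))*9 = -35*9 = -315)
98761/231456 + G(S)/n = 98761/231456 + 1/(-315) = 98761*(1/231456) + 1*(-1/315) = 98761/231456 - 1/315 = 10292753/24302880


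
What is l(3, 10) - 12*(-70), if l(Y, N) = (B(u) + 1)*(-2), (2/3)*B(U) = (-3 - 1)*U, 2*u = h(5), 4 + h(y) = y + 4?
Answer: 868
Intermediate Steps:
h(y) = y (h(y) = -4 + (y + 4) = -4 + (4 + y) = y)
u = 5/2 (u = (½)*5 = 5/2 ≈ 2.5000)
B(U) = -6*U (B(U) = 3*((-3 - 1)*U)/2 = 3*(-4*U)/2 = -6*U)
l(Y, N) = 28 (l(Y, N) = (-6*5/2 + 1)*(-2) = (-15 + 1)*(-2) = -14*(-2) = 28)
l(3, 10) - 12*(-70) = 28 - 12*(-70) = 28 + 840 = 868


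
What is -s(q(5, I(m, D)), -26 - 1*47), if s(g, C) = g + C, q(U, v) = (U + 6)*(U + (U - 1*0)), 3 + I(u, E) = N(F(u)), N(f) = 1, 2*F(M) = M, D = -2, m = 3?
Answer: -37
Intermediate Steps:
F(M) = M/2
I(u, E) = -2 (I(u, E) = -3 + 1 = -2)
q(U, v) = 2*U*(6 + U) (q(U, v) = (6 + U)*(U + (U + 0)) = (6 + U)*(U + U) = (6 + U)*(2*U) = 2*U*(6 + U))
s(g, C) = C + g
-s(q(5, I(m, D)), -26 - 1*47) = -((-26 - 1*47) + 2*5*(6 + 5)) = -((-26 - 47) + 2*5*11) = -(-73 + 110) = -1*37 = -37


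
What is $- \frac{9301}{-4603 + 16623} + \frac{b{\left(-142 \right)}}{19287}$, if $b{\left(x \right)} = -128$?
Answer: $- \frac{180926947}{231829740} \approx -0.78043$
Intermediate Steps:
$- \frac{9301}{-4603 + 16623} + \frac{b{\left(-142 \right)}}{19287} = - \frac{9301}{-4603 + 16623} - \frac{128}{19287} = - \frac{9301}{12020} - \frac{128}{19287} = - \frac{180926947}{231829740}$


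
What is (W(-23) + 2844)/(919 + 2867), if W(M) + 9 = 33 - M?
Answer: 2891/3786 ≈ 0.76360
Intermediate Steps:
W(M) = 24 - M (W(M) = -9 + (33 - M) = 24 - M)
(W(-23) + 2844)/(919 + 2867) = ((24 - 1*(-23)) + 2844)/(919 + 2867) = ((24 + 23) + 2844)/3786 = (47 + 2844)*(1/3786) = 2891*(1/3786) = 2891/3786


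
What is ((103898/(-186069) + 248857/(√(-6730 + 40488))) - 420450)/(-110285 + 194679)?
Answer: -39116407474/7851553593 + 248857*√33758/2848972652 ≈ -4.9660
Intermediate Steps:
((103898/(-186069) + 248857/(√(-6730 + 40488))) - 420450)/(-110285 + 194679) = ((103898*(-1/186069) + 248857/(√33758)) - 420450)/84394 = ((-103898/186069 + 248857*(√33758/33758)) - 420450)*(1/84394) = ((-103898/186069 + 248857*√33758/33758) - 420450)*(1/84394) = (-78232814948/186069 + 248857*√33758/33758)*(1/84394) = -39116407474/7851553593 + 248857*√33758/2848972652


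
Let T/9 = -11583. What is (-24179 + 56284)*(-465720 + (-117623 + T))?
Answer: -22075076950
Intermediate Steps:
T = -104247 (T = 9*(-11583) = -104247)
(-24179 + 56284)*(-465720 + (-117623 + T)) = (-24179 + 56284)*(-465720 + (-117623 - 104247)) = 32105*(-465720 - 221870) = 32105*(-687590) = -22075076950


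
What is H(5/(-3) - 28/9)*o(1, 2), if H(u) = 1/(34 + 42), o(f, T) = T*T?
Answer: 1/19 ≈ 0.052632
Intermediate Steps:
o(f, T) = T**2
H(u) = 1/76
H(5/(-3) - 28/9)*o(1, 2) = (1/76)*2**2 = (1/76)*4 = 1/19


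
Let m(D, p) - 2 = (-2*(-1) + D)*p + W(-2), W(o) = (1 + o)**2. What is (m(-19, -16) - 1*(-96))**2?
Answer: 137641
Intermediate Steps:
m(D, p) = 3 + p*(2 + D) (m(D, p) = 2 + ((-2*(-1) + D)*p + (1 - 2)**2) = 2 + ((2 + D)*p + (-1)**2) = 2 + (p*(2 + D) + 1) = 2 + (1 + p*(2 + D)) = 3 + p*(2 + D))
(m(-19, -16) - 1*(-96))**2 = ((3 + 2*(-16) - 19*(-16)) - 1*(-96))**2 = ((3 - 32 + 304) + 96)**2 = (275 + 96)**2 = 371**2 = 137641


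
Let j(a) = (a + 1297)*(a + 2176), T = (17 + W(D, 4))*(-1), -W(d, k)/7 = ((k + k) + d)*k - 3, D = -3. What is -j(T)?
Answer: -3186922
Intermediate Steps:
W(d, k) = 21 - 7*k*(d + 2*k) (W(d, k) = -7*(((k + k) + d)*k - 3) = -7*((2*k + d)*k - 3) = -7*((d + 2*k)*k - 3) = -7*(k*(d + 2*k) - 3) = -7*(-3 + k*(d + 2*k)) = 21 - 7*k*(d + 2*k))
T = 102 (T = (17 + (21 - 14*4**2 - 7*(-3)*4))*(-1) = (17 + (21 - 14*16 + 84))*(-1) = (17 + (21 - 224 + 84))*(-1) = (17 - 119)*(-1) = -102*(-1) = 102)
j(a) = (1297 + a)*(2176 + a)
-j(T) = -(2822272 + 102**2 + 3473*102) = -(2822272 + 10404 + 354246) = -1*3186922 = -3186922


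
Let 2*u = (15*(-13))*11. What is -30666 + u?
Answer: -63477/2 ≈ -31739.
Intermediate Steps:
u = -2145/2 (u = ((15*(-13))*11)/2 = (-195*11)/2 = (1/2)*(-2145) = -2145/2 ≈ -1072.5)
-30666 + u = -30666 - 2145/2 = -63477/2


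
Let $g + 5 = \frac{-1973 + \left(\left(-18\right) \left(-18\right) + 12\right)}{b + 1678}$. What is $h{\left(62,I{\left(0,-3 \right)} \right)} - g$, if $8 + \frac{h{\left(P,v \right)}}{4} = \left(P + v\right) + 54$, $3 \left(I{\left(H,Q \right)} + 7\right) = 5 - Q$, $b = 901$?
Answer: $\frac{3251872}{7737} \approx 420.3$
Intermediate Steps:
$I{\left(H,Q \right)} = - \frac{16}{3} - \frac{Q}{3}$ ($I{\left(H,Q \right)} = -7 + \frac{5 - Q}{3} = -7 - \left(- \frac{5}{3} + \frac{Q}{3}\right) = - \frac{16}{3} - \frac{Q}{3}$)
$h{\left(P,v \right)} = 184 + 4 P + 4 v$ ($h{\left(P,v \right)} = -32 + 4 \left(\left(P + v\right) + 54\right) = -32 + 4 \left(54 + P + v\right) = -32 + \left(216 + 4 P + 4 v\right) = 184 + 4 P + 4 v$)
$g = - \frac{14532}{2579}$ ($g = -5 + \frac{-1973 + \left(\left(-18\right) \left(-18\right) + 12\right)}{901 + 1678} = -5 + \frac{-1973 + \left(324 + 12\right)}{2579} = -5 + \left(-1973 + 336\right) \frac{1}{2579} = -5 - \frac{1637}{2579} = - \frac{14532}{2579} \approx -5.6347$)
$h{\left(62,I{\left(0,-3 \right)} \right)} - g = \left(184 + 4 \cdot 62 + 4 \left(- \frac{16}{3} - -1\right)\right) - - \frac{14532}{2579} = \left(184 + 248 + 4 \left(- \frac{16}{3} + 1\right)\right) + \frac{14532}{2579} = \left(184 + 248 + 4 \left(- \frac{13}{3}\right)\right) + \frac{14532}{2579} = \left(184 + 248 - \frac{52}{3}\right) + \frac{14532}{2579} = \frac{1244}{3} + \frac{14532}{2579} = \frac{3251872}{7737}$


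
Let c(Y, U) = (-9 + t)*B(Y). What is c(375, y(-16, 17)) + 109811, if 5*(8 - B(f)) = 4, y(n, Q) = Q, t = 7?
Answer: 548983/5 ≈ 1.0980e+5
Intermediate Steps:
B(f) = 36/5 (B(f) = 8 - 1/5*4 = 8 - 4/5 = 36/5)
c(Y, U) = -72/5 (c(Y, U) = (-9 + 7)*(36/5) = -2*36/5 = -72/5)
c(375, y(-16, 17)) + 109811 = -72/5 + 109811 = 548983/5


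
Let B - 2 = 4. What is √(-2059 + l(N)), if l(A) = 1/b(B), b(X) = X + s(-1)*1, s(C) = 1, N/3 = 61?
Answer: 2*I*√25221/7 ≈ 45.375*I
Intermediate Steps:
B = 6 (B = 2 + 4 = 6)
N = 183 (N = 3*61 = 183)
b(X) = 1 + X (b(X) = X + 1*1 = X + 1 = 1 + X)
l(A) = ⅐ (l(A) = 1/(1 + 6) = 1/7 = ⅐)
√(-2059 + l(N)) = √(-2059 + ⅐) = √(-14412/7) = 2*I*√25221/7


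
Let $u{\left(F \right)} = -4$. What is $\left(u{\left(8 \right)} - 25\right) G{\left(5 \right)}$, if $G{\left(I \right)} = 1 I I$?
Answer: $-725$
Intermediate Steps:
$G{\left(I \right)} = I^{2}$ ($G{\left(I \right)} = I I = I^{2}$)
$\left(u{\left(8 \right)} - 25\right) G{\left(5 \right)} = \left(-4 - 25\right) 5^{2} = \left(-29\right) 25 = -725$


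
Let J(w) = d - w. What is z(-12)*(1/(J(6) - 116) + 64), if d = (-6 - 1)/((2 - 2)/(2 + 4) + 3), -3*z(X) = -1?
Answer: 23869/1119 ≈ 21.331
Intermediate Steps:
z(X) = ⅓ (z(X) = -⅓*(-1) = ⅓)
d = -7/3 (d = -7/(0/6 + 3) = -7/(0*(⅙) + 3) = -7/(0 + 3) = -7/3 ≈ -2.3333)
J(w) = -7/3 - w
z(-12)*(1/(J(6) - 116) + 64) = (1/((-7/3 - 1*6) - 116) + 64)/3 = (1/((-7/3 - 6) - 116) + 64)/3 = (1/(-25/3 - 116) + 64)/3 = (1/(-373/3) + 64)/3 = (-3/373 + 64)/3 = (⅓)*(23869/373) = 23869/1119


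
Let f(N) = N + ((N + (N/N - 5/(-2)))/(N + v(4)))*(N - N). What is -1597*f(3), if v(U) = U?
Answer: -4791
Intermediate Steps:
f(N) = N (f(N) = N + ((N + (N/N - 5/(-2)))/(N + 4))*(N - N) = N + ((N + (1 - 5*(-½)))/(4 + N))*0 = N + ((N + (1 + 5/2))/(4 + N))*0 = N + ((N + 7/2)/(4 + N))*0 = N + ((7/2 + N)/(4 + N))*0 = N + 0 = N)
-1597*f(3) = -1597*3 = -4791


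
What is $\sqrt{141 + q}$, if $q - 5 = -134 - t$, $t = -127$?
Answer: $\sqrt{139} \approx 11.79$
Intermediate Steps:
$q = -2$ ($q = 5 - 7 = -2$)
$\sqrt{141 + q} = \sqrt{141 - 2} = \sqrt{139}$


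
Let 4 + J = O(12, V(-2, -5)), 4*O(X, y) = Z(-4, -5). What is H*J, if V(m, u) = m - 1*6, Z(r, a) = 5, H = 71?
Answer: -781/4 ≈ -195.25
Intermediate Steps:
V(m, u) = -6 + m (V(m, u) = m - 6 = -6 + m)
O(X, y) = 5/4 (O(X, y) = (¼)*5 = 5/4)
J = -11/4 (J = -4 + 5/4 = -11/4 ≈ -2.7500)
H*J = 71*(-11/4) = -781/4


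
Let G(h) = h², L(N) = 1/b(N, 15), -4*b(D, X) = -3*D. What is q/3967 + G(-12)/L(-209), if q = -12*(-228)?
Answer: -89540388/3967 ≈ -22571.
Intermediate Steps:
b(D, X) = 3*D/4 (b(D, X) = -(-3)*D/4 = 3*D/4)
L(N) = 4/(3*N) (L(N) = 1/(3*N/4) = 4/(3*N))
q = 2736
q/3967 + G(-12)/L(-209) = 2736/3967 + (-12)²/(((4/3)/(-209))) = 2736*(1/3967) + 144/(((4/3)*(-1/209))) = 2736/3967 + 144/(-4/627) = 2736/3967 + 144*(-627/4) = 2736/3967 - 22572 = -89540388/3967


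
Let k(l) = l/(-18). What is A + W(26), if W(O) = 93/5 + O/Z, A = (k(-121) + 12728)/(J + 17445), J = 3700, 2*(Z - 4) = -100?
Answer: 163149203/8754030 ≈ 18.637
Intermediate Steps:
Z = -46 (Z = 4 + (½)*(-100) = 4 - 50 = -46)
k(l) = -l/18 (k(l) = l*(-1/18) = -l/18)
A = 45845/76122 (A = (-1/18*(-121) + 12728)/(3700 + 17445) = (121/18 + 12728)/21145 = (229225/18)*(1/21145) = 45845/76122 ≈ 0.60226)
W(O) = 93/5 - O/46 (W(O) = 93/5 + O/(-46) = 93*(⅕) + O*(-1/46) = 93/5 - O/46)
A + W(26) = 45845/76122 + (93/5 - 1/46*26) = 45845/76122 + (93/5 - 13/23) = 45845/76122 + 2074/115 = 163149203/8754030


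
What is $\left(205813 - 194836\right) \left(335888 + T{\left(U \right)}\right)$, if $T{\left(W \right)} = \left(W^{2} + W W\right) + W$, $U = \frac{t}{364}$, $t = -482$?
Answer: $\frac{30532597981131}{8281} \approx 3.6871 \cdot 10^{9}$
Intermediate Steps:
$U = - \frac{241}{182}$ ($U = - \frac{482}{364} = \left(-482\right) \frac{1}{364} = - \frac{241}{182} \approx -1.3242$)
$T{\left(W \right)} = W + 2 W^{2}$ ($T{\left(W \right)} = \left(W^{2} + W^{2}\right) + W = 2 W^{2} + W = W + 2 W^{2}$)
$\left(205813 - 194836\right) \left(335888 + T{\left(U \right)}\right) = \left(205813 - 194836\right) \left(335888 - \frac{241 \left(1 + 2 \left(- \frac{241}{182}\right)\right)}{182}\right) = 10977 \left(335888 - \frac{241 \left(1 - \frac{241}{91}\right)}{182}\right) = 10977 \left(335888 - - \frac{18075}{8281}\right) = 10977 \left(335888 + \frac{18075}{8281}\right) = 10977 \cdot \frac{2781506603}{8281} = \frac{30532597981131}{8281}$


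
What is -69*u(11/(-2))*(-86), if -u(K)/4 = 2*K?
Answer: 261096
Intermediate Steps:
u(K) = -8*K
-69*u(11/(-2))*(-86) = -(-552)*11/(-2)*(-86) = -(-552)*11*(-1/2)*(-86) = -(-552)*(-11)/2*(-86) = -69*44*(-86) = -3036*(-86) = 261096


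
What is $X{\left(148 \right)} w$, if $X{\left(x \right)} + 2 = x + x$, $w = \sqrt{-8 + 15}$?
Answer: $294 \sqrt{7} \approx 777.85$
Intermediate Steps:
$w = \sqrt{7} \approx 2.6458$
$X{\left(x \right)} = -2 + 2 x$ ($X{\left(x \right)} = -2 + \left(x + x\right) = -2 + 2 x$)
$X{\left(148 \right)} w = \left(-2 + 2 \cdot 148\right) \sqrt{7} = \left(-2 + 296\right) \sqrt{7} = 294 \sqrt{7}$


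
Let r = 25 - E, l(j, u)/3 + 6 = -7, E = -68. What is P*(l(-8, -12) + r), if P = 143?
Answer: 7722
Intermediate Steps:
l(j, u) = -39 (l(j, u) = -18 + 3*(-7) = -18 - 21 = -39)
r = 93 (r = 25 - 1*(-68) = 25 + 68 = 93)
P*(l(-8, -12) + r) = 143*(-39 + 93) = 143*54 = 7722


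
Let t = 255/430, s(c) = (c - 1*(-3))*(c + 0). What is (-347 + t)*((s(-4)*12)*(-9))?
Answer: 6434856/43 ≈ 1.4965e+5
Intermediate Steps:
s(c) = c*(3 + c) (s(c) = (c + 3)*c = (3 + c)*c = c*(3 + c))
t = 51/86 (t = 255*(1/430) = 51/86 ≈ 0.59302)
(-347 + t)*((s(-4)*12)*(-9)) = (-347 + 51/86)*((-4*(3 - 4)*12)*(-9)) = -29791*-4*(-1)*12*(-9)/86 = -29791*4*12*(-9)/86 = -714984*(-9)/43 = -29791/86*(-432) = 6434856/43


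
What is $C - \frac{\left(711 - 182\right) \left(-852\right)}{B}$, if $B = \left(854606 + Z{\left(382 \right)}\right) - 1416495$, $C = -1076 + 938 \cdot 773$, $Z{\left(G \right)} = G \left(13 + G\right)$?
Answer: $\frac{297562003294}{410999} \approx 7.24 \cdot 10^{5}$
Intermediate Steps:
$C = 723998$ ($C = -1076 + 725074 = 723998$)
$B = -410999$ ($B = \left(854606 + 382 \left(13 + 382\right)\right) - 1416495 = \left(854606 + 382 \cdot 395\right) - 1416495 = \left(854606 + 150890\right) - 1416495 = 1005496 - 1416495 = -410999$)
$C - \frac{\left(711 - 182\right) \left(-852\right)}{B} = 723998 - \frac{\left(711 - 182\right) \left(-852\right)}{-410999} = 723998 - 529 \left(-852\right) \left(- \frac{1}{410999}\right) = 723998 - \left(-450708\right) \left(- \frac{1}{410999}\right) = 723998 - \frac{450708}{410999} = \frac{297562003294}{410999}$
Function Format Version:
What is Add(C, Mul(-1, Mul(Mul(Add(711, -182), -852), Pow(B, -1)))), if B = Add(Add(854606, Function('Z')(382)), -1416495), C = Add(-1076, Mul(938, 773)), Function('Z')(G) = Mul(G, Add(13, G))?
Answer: Rational(297562003294, 410999) ≈ 7.2400e+5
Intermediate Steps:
C = 723998 (C = Add(-1076, 725074) = 723998)
B = -410999 (B = Add(Add(854606, Mul(382, Add(13, 382))), -1416495) = Add(Add(854606, Mul(382, 395)), -1416495) = Add(Add(854606, 150890), -1416495) = Add(1005496, -1416495) = -410999)
Add(C, Mul(-1, Mul(Mul(Add(711, -182), -852), Pow(B, -1)))) = Add(723998, Mul(-1, Mul(Mul(Add(711, -182), -852), Pow(-410999, -1)))) = Add(723998, Mul(-1, Mul(Mul(529, -852), Rational(-1, 410999)))) = Add(723998, Mul(-1, Mul(-450708, Rational(-1, 410999)))) = Add(723998, Mul(-1, Rational(450708, 410999))) = Add(723998, Rational(-450708, 410999)) = Rational(297562003294, 410999)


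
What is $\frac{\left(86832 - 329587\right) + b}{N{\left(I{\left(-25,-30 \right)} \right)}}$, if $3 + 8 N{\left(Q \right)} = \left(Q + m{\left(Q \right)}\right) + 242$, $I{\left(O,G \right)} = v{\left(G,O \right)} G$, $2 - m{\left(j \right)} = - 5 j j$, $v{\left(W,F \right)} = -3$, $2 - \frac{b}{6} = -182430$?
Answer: $\frac{973528}{5833} \approx 166.9$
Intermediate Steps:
$b = 1094592$ ($b = 12 - -1094580 = 12 + 1094580 = 1094592$)
$m{\left(j \right)} = 2 + 5 j^{2}$ ($m{\left(j \right)} = 2 - - 5 j j = 2 - - 5 j^{2} = 2 + 5 j^{2}$)
$I{\left(O,G \right)} = - 3 G$
$N{\left(Q \right)} = \frac{241}{8} + \frac{Q}{8} + \frac{5 Q^{2}}{8}$ ($N{\left(Q \right)} = - \frac{3}{8} + \frac{\left(Q + \left(2 + 5 Q^{2}\right)\right) + 242}{8} = - \frac{3}{8} + \frac{\left(2 + Q + 5 Q^{2}\right) + 242}{8} = - \frac{3}{8} + \frac{244 + Q + 5 Q^{2}}{8} = - \frac{3}{8} + \left(\frac{61}{2} + \frac{Q}{8} + \frac{5 Q^{2}}{8}\right) = \frac{241}{8} + \frac{Q}{8} + \frac{5 Q^{2}}{8}$)
$\frac{\left(86832 - 329587\right) + b}{N{\left(I{\left(-25,-30 \right)} \right)}} = \frac{\left(86832 - 329587\right) + 1094592}{\frac{241}{8} + \frac{\left(-3\right) \left(-30\right)}{8} + \frac{5 \left(\left(-3\right) \left(-30\right)\right)^{2}}{8}} = \frac{-242755 + 1094592}{\frac{241}{8} + \frac{1}{8} \cdot 90 + \frac{5 \cdot 90^{2}}{8}} = \frac{851837}{\frac{241}{8} + \frac{45}{4} + \frac{5}{8} \cdot 8100} = \frac{851837}{\frac{241}{8} + \frac{45}{4} + \frac{10125}{2}} = \frac{851837}{\frac{40831}{8}} = 851837 \cdot \frac{8}{40831} = \frac{973528}{5833}$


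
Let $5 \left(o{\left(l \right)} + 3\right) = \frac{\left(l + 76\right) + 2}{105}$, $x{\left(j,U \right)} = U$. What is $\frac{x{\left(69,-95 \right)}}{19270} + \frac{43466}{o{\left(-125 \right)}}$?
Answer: $- \frac{43973480959}{3125594} \approx -14069.0$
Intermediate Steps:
$o{\left(l \right)} = - \frac{499}{175} + \frac{l}{525}$ ($o{\left(l \right)} = -3 + \frac{\left(\left(l + 76\right) + 2\right) \frac{1}{105}}{5} = -3 + \frac{\left(\left(76 + l\right) + 2\right) \frac{1}{105}}{5} = -3 + \frac{\left(78 + l\right) \frac{1}{105}}{5} = -3 + \frac{\frac{26}{35} + \frac{l}{105}}{5} = -3 + \left(\frac{26}{175} + \frac{l}{525}\right) = - \frac{499}{175} + \frac{l}{525}$)
$\frac{x{\left(69,-95 \right)}}{19270} + \frac{43466}{o{\left(-125 \right)}} = - \frac{95}{19270} + \frac{43466}{- \frac{499}{175} + \frac{1}{525} \left(-125\right)} = \left(-95\right) \frac{1}{19270} + \frac{43466}{- \frac{499}{175} - \frac{5}{21}} = - \frac{19}{3854} + \frac{43466}{- \frac{1622}{525}} = - \frac{19}{3854} + 43466 \left(- \frac{525}{1622}\right) = - \frac{19}{3854} - \frac{11409825}{811} = - \frac{43973480959}{3125594}$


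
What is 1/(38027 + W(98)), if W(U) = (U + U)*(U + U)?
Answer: 1/76443 ≈ 1.3082e-5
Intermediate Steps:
W(U) = 4*U² (W(U) = (2*U)*(2*U) = 4*U²)
1/(38027 + W(98)) = 1/(38027 + 4*98²) = 1/(38027 + 4*9604) = 1/(38027 + 38416) = 1/76443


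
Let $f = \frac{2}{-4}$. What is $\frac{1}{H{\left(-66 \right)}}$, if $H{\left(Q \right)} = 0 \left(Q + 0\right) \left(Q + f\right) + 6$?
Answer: $\frac{1}{6} \approx 0.16667$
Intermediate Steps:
$f = - \frac{1}{2}$ ($f = 2 \left(- \frac{1}{4}\right) = - \frac{1}{2} \approx -0.5$)
$H{\left(Q \right)} = 6$ ($H{\left(Q \right)} = 0 \left(Q + 0\right) \left(Q - \frac{1}{2}\right) + 6 = 0 Q \left(- \frac{1}{2} + Q\right) + 6 = 0 + 6 = 6$)
$\frac{1}{H{\left(-66 \right)}} = \frac{1}{6}$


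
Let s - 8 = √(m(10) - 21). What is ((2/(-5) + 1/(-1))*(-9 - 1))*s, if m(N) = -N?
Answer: 112 + 14*I*√31 ≈ 112.0 + 77.949*I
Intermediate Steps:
s = 8 + I*√31 (s = 8 + √(-1*10 - 21) = 8 + √(-10 - 21) = 8 + √(-31) = 8 + I*√31 ≈ 8.0 + 5.5678*I)
((2/(-5) + 1/(-1))*(-9 - 1))*s = ((2/(-5) + 1/(-1))*(-9 - 1))*(8 + I*√31) = ((2*(-⅕) + 1*(-1))*(-10))*(8 + I*√31) = ((-⅖ - 1)*(-10))*(8 + I*√31) = (-7/5*(-10))*(8 + I*√31) = 14*(8 + I*√31) = 112 + 14*I*√31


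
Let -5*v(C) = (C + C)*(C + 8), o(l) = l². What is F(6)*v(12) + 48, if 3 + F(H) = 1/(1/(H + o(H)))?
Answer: -3696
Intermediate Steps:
F(H) = -3 + H + H² (F(H) = -3 + 1/(1/(H + H²)) = -3 + (H + H²) = -3 + H + H²)
v(C) = -2*C*(8 + C)/5 (v(C) = -(C + C)*(C + 8)/5 = -2*C*(8 + C)/5)
F(6)*v(12) + 48 = (-3 + 6 + 6²)*(-⅖*12*(8 + 12)) + 48 = (-3 + 6 + 36)*(-⅖*12*20) + 48 = 39*(-96) + 48 = -3744 + 48 = -3696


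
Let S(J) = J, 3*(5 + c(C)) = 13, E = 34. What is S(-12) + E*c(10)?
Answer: -104/3 ≈ -34.667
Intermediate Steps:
c(C) = -⅔ (c(C) = -5 + (⅓)*13 = -5 + 13/3 = -⅔)
S(-12) + E*c(10) = -12 + 34*(-⅔) = -12 - 68/3 = -104/3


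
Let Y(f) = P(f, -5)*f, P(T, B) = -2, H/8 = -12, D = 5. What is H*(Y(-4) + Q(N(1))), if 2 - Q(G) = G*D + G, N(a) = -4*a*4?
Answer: -10176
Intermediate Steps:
H = -96 (H = 8*(-12) = -96)
N(a) = -16*a
Y(f) = -2*f
Q(G) = 2 - 6*G (Q(G) = 2 - (G*5 + G) = 2 - (5*G + G) = 2 - 6*G)
H*(Y(-4) + Q(N(1))) = -96*(-2*(-4) + (2 - (-96))) = -96*(8 + (2 - 6*(-16))) = -96*(8 + (2 + 96)) = -96*(8 + 98) = -96*106 = -10176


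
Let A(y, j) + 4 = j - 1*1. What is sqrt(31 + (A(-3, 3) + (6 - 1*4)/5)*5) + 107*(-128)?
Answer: -13696 + sqrt(23) ≈ -13691.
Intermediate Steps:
A(y, j) = -5 + j (A(y, j) = -4 + (j - 1*1) = -4 + (j - 1) = -4 + (-1 + j) = -5 + j)
sqrt(31 + (A(-3, 3) + (6 - 1*4)/5)*5) + 107*(-128) = sqrt(31 + ((-5 + 3) + (6 - 1*4)/5)*5) + 107*(-128) = sqrt(31 + (-2 + (6 - 4)*(1/5))*5) - 13696 = sqrt(31 + (-2 + 2*(1/5))*5) - 13696 = sqrt(31 + (-2 + 2/5)*5) - 13696 = sqrt(31 - 8/5*5) - 13696 = sqrt(31 - 8) - 13696 = sqrt(23) - 13696 = -13696 + sqrt(23)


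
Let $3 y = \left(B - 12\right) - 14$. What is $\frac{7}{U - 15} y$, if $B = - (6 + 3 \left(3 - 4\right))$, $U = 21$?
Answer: $- \frac{203}{18} \approx -11.278$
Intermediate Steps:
$B = -3$ ($B = - (6 + 3 \left(-1\right)) = - (6 - 3) = \left(-1\right) 3 = -3$)
$y = - \frac{29}{3}$ ($y = \frac{\left(-3 - 12\right) - 14}{3} = \frac{-15 - 14}{3} = \frac{1}{3} \left(-29\right) = - \frac{29}{3} \approx -9.6667$)
$\frac{7}{U - 15} y = \frac{7}{21 - 15} \left(- \frac{29}{3}\right) = \frac{7}{6} \left(- \frac{29}{3}\right) = - \frac{203}{18}$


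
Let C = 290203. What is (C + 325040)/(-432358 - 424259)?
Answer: -205081/285539 ≈ -0.71822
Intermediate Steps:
(C + 325040)/(-432358 - 424259) = (290203 + 325040)/(-432358 - 424259) = 615243/(-856617) = 615243*(-1/856617) = -205081/285539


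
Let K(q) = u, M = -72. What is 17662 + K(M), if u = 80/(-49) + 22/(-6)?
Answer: 2595535/147 ≈ 17657.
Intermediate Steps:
u = -779/147 (u = 80*(-1/49) + 22*(-⅙) = -80/49 - 11/3 = -779/147 ≈ -5.2993)
K(q) = -779/147
17662 + K(M) = 17662 - 779/147 = 2595535/147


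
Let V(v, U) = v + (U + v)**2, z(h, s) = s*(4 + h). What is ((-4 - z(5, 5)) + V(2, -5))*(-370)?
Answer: 14060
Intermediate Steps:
((-4 - z(5, 5)) + V(2, -5))*(-370) = ((-4 - 5*(4 + 5)) + (2 + (-5 + 2)**2))*(-370) = ((-4 - 5*9) + (2 + (-3)**2))*(-370) = ((-4 - 1*45) + (2 + 9))*(-370) = ((-4 - 45) + 11)*(-370) = (-49 + 11)*(-370) = -38*(-370) = 14060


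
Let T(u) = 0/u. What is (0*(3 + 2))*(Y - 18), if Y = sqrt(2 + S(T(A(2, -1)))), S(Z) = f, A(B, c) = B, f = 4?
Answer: 0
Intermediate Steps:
T(u) = 0
S(Z) = 4
Y = sqrt(6) (Y = sqrt(2 + 4) = sqrt(6) ≈ 2.4495)
(0*(3 + 2))*(Y - 18) = (0*(3 + 2))*(sqrt(6) - 18) = (0*5)*(-18 + sqrt(6)) = 0*(-18 + sqrt(6)) = 0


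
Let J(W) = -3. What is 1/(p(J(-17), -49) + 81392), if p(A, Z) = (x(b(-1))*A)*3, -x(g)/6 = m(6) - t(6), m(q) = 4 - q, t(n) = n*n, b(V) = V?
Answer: 1/79340 ≈ 1.2604e-5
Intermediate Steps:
t(n) = n²
x(g) = 228 (x(g) = -6*((4 - 1*6) - 1*6²) = -6*((4 - 6) - 1*36) = -6*(-2 - 36) = -6*(-38) = 228)
p(A, Z) = 684*A (p(A, Z) = (228*A)*3 = 684*A)
1/(p(J(-17), -49) + 81392) = 1/(684*(-3) + 81392) = 1/(-2052 + 81392) = 1/79340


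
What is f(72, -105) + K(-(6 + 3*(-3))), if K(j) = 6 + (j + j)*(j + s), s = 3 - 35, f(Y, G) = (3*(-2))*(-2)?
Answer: -156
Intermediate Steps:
f(Y, G) = 12 (f(Y, G) = -6*(-2) = 12)
s = -32
K(j) = 6 + 2*j*(-32 + j) (K(j) = 6 + (j + j)*(j - 32) = 6 + (2*j)*(-32 + j) = 6 + 2*j*(-32 + j))
f(72, -105) + K(-(6 + 3*(-3))) = 12 + (6 - (-64)*(6 + 3*(-3)) + 2*(-(6 + 3*(-3)))**2) = 12 + (6 - (-64)*(6 - 9) + 2*(-(6 - 9))**2) = 12 + (6 - (-64)*(-3) + 2*(-1*(-3))**2) = 12 + (6 - 64*3 + 2*3**2) = 12 + (6 - 192 + 2*9) = 12 + (6 - 192 + 18) = 12 - 168 = -156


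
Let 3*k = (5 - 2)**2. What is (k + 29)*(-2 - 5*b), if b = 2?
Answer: -384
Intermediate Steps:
k = 3 (k = (5 - 2)**2/3 = (1/3)*3**2 = (1/3)*9 = 3)
(k + 29)*(-2 - 5*b) = (3 + 29)*(-2 - 5*2) = 32*(-2 - 10) = 32*(-12) = -384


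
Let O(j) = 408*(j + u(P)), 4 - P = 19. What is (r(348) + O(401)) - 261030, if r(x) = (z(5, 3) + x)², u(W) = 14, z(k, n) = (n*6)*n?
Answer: 69894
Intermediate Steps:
P = -15 (P = 4 - 1*19 = 4 - 19 = -15)
z(k, n) = 6*n² (z(k, n) = (6*n)*n = 6*n²)
r(x) = (54 + x)² (r(x) = (6*3² + x)² = (6*9 + x)² = (54 + x)²)
O(j) = 5712 + 408*j (O(j) = 408*(j + 14) = 408*(14 + j) = 5712 + 408*j)
(r(348) + O(401)) - 261030 = ((54 + 348)² + (5712 + 408*401)) - 261030 = (402² + (5712 + 163608)) - 261030 = (161604 + 169320) - 261030 = 330924 - 261030 = 69894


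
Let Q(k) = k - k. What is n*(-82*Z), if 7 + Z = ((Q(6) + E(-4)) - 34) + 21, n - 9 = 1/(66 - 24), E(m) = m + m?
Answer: 62156/3 ≈ 20719.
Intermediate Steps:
Q(k) = 0
E(m) = 2*m
n = 379/42 (n = 9 + 1/(66 - 24) = 9 + 1/42 = 379/42 ≈ 9.0238)
Z = -28 (Z = -7 + (((0 + 2*(-4)) - 34) + 21) = -7 + (((0 - 8) - 34) + 21) = -7 + ((-8 - 34) + 21) = -7 + (-42 + 21) = -7 - 21 = -28)
n*(-82*Z) = 379*(-82*(-28))/42 = (379/42)*2296 = 62156/3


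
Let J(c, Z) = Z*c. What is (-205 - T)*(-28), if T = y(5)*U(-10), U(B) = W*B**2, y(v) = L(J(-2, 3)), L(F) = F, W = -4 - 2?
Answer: 106540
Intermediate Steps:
W = -6
y(v) = -6 (y(v) = 3*(-2) = -6)
U(B) = -6*B**2
T = 3600 (T = -(-36)*(-10)**2 = -(-36)*100 = -6*(-600) = 3600)
(-205 - T)*(-28) = (-205 - 1*3600)*(-28) = (-205 - 3600)*(-28) = -3805*(-28) = 106540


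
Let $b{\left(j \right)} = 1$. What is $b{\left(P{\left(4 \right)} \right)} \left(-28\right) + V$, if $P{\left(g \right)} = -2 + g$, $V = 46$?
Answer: $18$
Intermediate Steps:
$b{\left(P{\left(4 \right)} \right)} \left(-28\right) + V = 1 \left(-28\right) + 46 = -28 + 46 = 18$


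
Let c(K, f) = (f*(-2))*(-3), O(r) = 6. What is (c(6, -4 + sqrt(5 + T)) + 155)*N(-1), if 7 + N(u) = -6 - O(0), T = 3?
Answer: -2489 - 228*sqrt(2) ≈ -2811.4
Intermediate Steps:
N(u) = -19 (N(u) = -7 + (-6 - 1*6) = -7 + (-6 - 6) = -7 - 12 = -19)
c(K, f) = 6*f (c(K, f) = -2*f*(-3) = 6*f)
(c(6, -4 + sqrt(5 + T)) + 155)*N(-1) = (6*(-4 + sqrt(5 + 3)) + 155)*(-19) = (6*(-4 + sqrt(8)) + 155)*(-19) = (6*(-4 + 2*sqrt(2)) + 155)*(-19) = ((-24 + 12*sqrt(2)) + 155)*(-19) = (131 + 12*sqrt(2))*(-19) = -2489 - 228*sqrt(2)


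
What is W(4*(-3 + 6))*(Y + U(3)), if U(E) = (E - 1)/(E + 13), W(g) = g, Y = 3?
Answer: 75/2 ≈ 37.500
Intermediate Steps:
U(E) = (-1 + E)/(13 + E)
W(4*(-3 + 6))*(Y + U(3)) = (4*(-3 + 6))*(3 + (-1 + 3)/(13 + 3)) = (4*3)*(3 + 2/16) = 12*(3 + (1/16)*2) = 12*(3 + ⅛) = 12*(25/8) = 75/2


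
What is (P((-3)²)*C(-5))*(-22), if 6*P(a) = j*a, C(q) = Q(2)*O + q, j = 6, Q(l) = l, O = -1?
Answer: 1386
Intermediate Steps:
C(q) = -2 + q (C(q) = 2*(-1) + q = -2 + q)
P(a) = a (P(a) = (6*a)/6 = a)
(P((-3)²)*C(-5))*(-22) = ((-3)²*(-2 - 5))*(-22) = (9*(-7))*(-22) = -63*(-22) = 1386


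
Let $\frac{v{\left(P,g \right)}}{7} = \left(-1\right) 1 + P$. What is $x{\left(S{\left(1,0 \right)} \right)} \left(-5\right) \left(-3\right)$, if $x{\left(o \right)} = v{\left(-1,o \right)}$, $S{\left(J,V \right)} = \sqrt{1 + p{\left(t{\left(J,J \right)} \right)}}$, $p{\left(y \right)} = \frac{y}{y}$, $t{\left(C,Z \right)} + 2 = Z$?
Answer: $-210$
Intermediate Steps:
$t{\left(C,Z \right)} = -2 + Z$
$v{\left(P,g \right)} = -7 + 7 P$ ($v{\left(P,g \right)} = 7 \left(\left(-1\right) 1 + P\right) = 7 \left(-1 + P\right) = -7 + 7 P$)
$p{\left(y \right)} = 1$
$S{\left(J,V \right)} = \sqrt{2}$ ($S{\left(J,V \right)} = \sqrt{1 + 1} = \sqrt{2}$)
$x{\left(o \right)} = -14$ ($x{\left(o \right)} = -7 + 7 \left(-1\right) = -7 - 7 = -14$)
$x{\left(S{\left(1,0 \right)} \right)} \left(-5\right) \left(-3\right) = \left(-14\right) \left(-5\right) \left(-3\right) = 70 \left(-3\right) = -210$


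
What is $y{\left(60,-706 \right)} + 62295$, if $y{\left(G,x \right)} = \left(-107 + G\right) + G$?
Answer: $62308$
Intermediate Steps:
$y{\left(G,x \right)} = -107 + 2 G$
$y{\left(60,-706 \right)} + 62295 = \left(-107 + 2 \cdot 60\right) + 62295 = \left(-107 + 120\right) + 62295 = 13 + 62295 = 62308$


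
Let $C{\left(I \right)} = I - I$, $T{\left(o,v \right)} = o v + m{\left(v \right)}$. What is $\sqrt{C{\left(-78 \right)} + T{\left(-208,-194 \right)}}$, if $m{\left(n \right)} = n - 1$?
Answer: $\sqrt{40157} \approx 200.39$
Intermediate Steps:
$m{\left(n \right)} = -1 + n$
$T{\left(o,v \right)} = -1 + v + o v$ ($T{\left(o,v \right)} = o v + \left(-1 + v\right) = -1 + v + o v$)
$C{\left(I \right)} = 0$
$\sqrt{C{\left(-78 \right)} + T{\left(-208,-194 \right)}} = \sqrt{0 - -40157} = \sqrt{0 + 40157} = \sqrt{40157}$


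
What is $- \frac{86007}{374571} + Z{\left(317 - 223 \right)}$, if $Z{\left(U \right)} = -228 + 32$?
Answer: $- \frac{24500641}{124857} \approx -196.23$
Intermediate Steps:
$Z{\left(U \right)} = -196$
$- \frac{86007}{374571} + Z{\left(317 - 223 \right)} = - \frac{86007}{374571} - 196 = \left(-86007\right) \frac{1}{374571} - 196 = - \frac{28669}{124857} - 196 = - \frac{24500641}{124857}$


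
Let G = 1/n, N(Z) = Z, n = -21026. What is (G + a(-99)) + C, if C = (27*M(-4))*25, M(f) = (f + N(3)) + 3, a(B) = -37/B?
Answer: 2810902763/2081574 ≈ 1350.4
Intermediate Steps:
M(f) = 6 + f (M(f) = (f + 3) + 3 = (3 + f) + 3 = 6 + f)
G = -1/21026 (G = 1/(-21026) = -1/21026 ≈ -4.7560e-5)
C = 1350 (C = (27*(6 - 4))*25 = (27*2)*25 = 54*25 = 1350)
(G + a(-99)) + C = (-1/21026 - 37/(-99)) + 1350 = (-1/21026 - 37*(-1/99)) + 1350 = (-1/21026 + 37/99) + 1350 = 777863/2081574 + 1350 = 2810902763/2081574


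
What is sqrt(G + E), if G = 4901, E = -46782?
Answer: I*sqrt(41881) ≈ 204.65*I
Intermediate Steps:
sqrt(G + E) = sqrt(4901 - 46782) = sqrt(-41881) = I*sqrt(41881)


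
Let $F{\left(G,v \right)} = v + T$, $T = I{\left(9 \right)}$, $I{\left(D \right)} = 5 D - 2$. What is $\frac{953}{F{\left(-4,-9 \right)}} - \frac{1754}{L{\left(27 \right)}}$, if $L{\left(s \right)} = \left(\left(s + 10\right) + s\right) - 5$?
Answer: $- \frac{3409}{2006} \approx -1.6994$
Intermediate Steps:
$I{\left(D \right)} = -2 + 5 D$
$T = 43$ ($T = -2 + 5 \cdot 9 = -2 + 45 = 43$)
$F{\left(G,v \right)} = 43 + v$ ($F{\left(G,v \right)} = v + 43 = 43 + v$)
$L{\left(s \right)} = 5 + 2 s$ ($L{\left(s \right)} = \left(\left(10 + s\right) + s\right) - 5 = \left(10 + 2 s\right) - 5 = 5 + 2 s$)
$\frac{953}{F{\left(-4,-9 \right)}} - \frac{1754}{L{\left(27 \right)}} = \frac{953}{43 - 9} - \frac{1754}{5 + 2 \cdot 27} = \frac{953}{34} - \frac{1754}{5 + 54} = 953 \cdot \frac{1}{34} - \frac{1754}{59} = \frac{953}{34} - \frac{1754}{59} = - \frac{3409}{2006}$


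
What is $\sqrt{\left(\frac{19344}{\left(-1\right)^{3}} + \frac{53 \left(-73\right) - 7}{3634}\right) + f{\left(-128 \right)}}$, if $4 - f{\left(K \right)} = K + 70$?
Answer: $\frac{2 i \sqrt{15915708061}}{1817} \approx 138.86 i$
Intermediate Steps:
$f{\left(K \right)} = -66 - K$ ($f{\left(K \right)} = 4 - \left(K + 70\right) = 4 - \left(70 + K\right) = -66 - K$)
$\sqrt{\left(\frac{19344}{\left(-1\right)^{3}} + \frac{53 \left(-73\right) - 7}{3634}\right) + f{\left(-128 \right)}} = \sqrt{\left(\frac{19344}{\left(-1\right)^{3}} + \frac{53 \left(-73\right) - 7}{3634}\right) - -62} = \sqrt{\left(\frac{19344}{-1} + \left(-3869 - 7\right) \frac{1}{3634}\right) + \left(-66 + 128\right)} = \sqrt{\left(19344 \left(-1\right) - \frac{1938}{1817}\right) + 62} = \sqrt{\left(-19344 - \frac{1938}{1817}\right) + 62} = \sqrt{- \frac{35149986}{1817} + 62} = \sqrt{- \frac{35037332}{1817}} = \frac{2 i \sqrt{15915708061}}{1817}$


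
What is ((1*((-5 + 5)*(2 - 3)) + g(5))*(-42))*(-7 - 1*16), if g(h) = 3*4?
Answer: 11592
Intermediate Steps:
g(h) = 12
((1*((-5 + 5)*(2 - 3)) + g(5))*(-42))*(-7 - 1*16) = ((1*((-5 + 5)*(2 - 3)) + 12)*(-42))*(-7 - 1*16) = ((1*(0*(-1)) + 12)*(-42))*(-7 - 16) = ((1*0 + 12)*(-42))*(-23) = ((0 + 12)*(-42))*(-23) = (12*(-42))*(-23) = -504*(-23) = 11592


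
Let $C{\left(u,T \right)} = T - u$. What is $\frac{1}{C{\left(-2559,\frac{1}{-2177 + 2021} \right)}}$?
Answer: $\frac{156}{399203} \approx 0.00039078$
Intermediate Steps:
$\frac{1}{C{\left(-2559,\frac{1}{-2177 + 2021} \right)}} = \frac{1}{\frac{1}{-2177 + 2021} - -2559} = \frac{1}{\frac{1}{-156} + 2559} = \frac{1}{- \frac{1}{156} + 2559} = \frac{1}{\frac{399203}{156}} = \frac{156}{399203}$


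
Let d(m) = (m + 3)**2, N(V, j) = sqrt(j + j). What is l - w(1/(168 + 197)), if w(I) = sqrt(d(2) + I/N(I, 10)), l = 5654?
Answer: 5654 - sqrt(13322500 + 146*sqrt(5))/730 ≈ 5649.0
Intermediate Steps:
N(V, j) = sqrt(2)*sqrt(j) (N(V, j) = sqrt(2*j) = sqrt(2)*sqrt(j))
d(m) = (3 + m)**2
w(I) = sqrt(25 + I*sqrt(5)/10) (w(I) = sqrt((3 + 2)**2 + I/((sqrt(2)*sqrt(10)))) = sqrt(5**2 + I/((2*sqrt(5)))) = sqrt(25 + I*(sqrt(5)/10)) = sqrt(25 + I*sqrt(5)/10))
l - w(1/(168 + 197)) = 5654 - sqrt(2500 + 10*sqrt(5)/(168 + 197))/10 = 5654 - sqrt(2500 + 10*sqrt(5)/365)/10 = 5654 - sqrt(2500 + 10*(1/365)*sqrt(5))/10 = 5654 - sqrt(2500 + 2*sqrt(5)/73)/10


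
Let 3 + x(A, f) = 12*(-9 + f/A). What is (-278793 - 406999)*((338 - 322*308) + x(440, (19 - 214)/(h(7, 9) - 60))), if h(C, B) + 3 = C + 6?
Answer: 18661048907784/275 ≈ 6.7858e+10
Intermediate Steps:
h(C, B) = 3 + C (h(C, B) = -3 + (C + 6) = -3 + (6 + C) = 3 + C)
x(A, f) = -111 + 12*f/A (x(A, f) = -3 + 12*(-9 + f/A) = -3 + (-108 + 12*f/A) = -111 + 12*f/A)
(-278793 - 406999)*((338 - 322*308) + x(440, (19 - 214)/(h(7, 9) - 60))) = (-278793 - 406999)*((338 - 322*308) + (-111 + 12*((19 - 214)/((3 + 7) - 60))/440)) = -685792*((338 - 99176) + (-111 + 12*(-195/(10 - 60))*(1/440))) = -685792*(-98838 + (-111 + 12*(-195/(-50))*(1/440))) = -685792*(-98838 + (-111 + 12*(-195*(-1/50))*(1/440))) = -685792*(-98838 + (-111 + 12*(39/10)*(1/440))) = -685792*(-98838 + (-111 + 117/1100)) = -685792*(-98838 - 121983/1100) = -685792*(-108843783/1100) = 18661048907784/275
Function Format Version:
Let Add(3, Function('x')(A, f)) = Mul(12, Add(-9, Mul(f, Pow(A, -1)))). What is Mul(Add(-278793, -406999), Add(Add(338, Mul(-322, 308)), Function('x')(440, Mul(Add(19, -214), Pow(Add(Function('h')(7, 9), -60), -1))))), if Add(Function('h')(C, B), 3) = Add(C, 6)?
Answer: Rational(18661048907784, 275) ≈ 6.7858e+10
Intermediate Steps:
Function('h')(C, B) = Add(3, C) (Function('h')(C, B) = Add(-3, Add(C, 6)) = Add(-3, Add(6, C)) = Add(3, C))
Function('x')(A, f) = Add(-111, Mul(12, f, Pow(A, -1))) (Function('x')(A, f) = Add(-3, Mul(12, Add(-9, Mul(f, Pow(A, -1))))) = Add(-3, Add(-108, Mul(12, f, Pow(A, -1)))) = Add(-111, Mul(12, f, Pow(A, -1))))
Mul(Add(-278793, -406999), Add(Add(338, Mul(-322, 308)), Function('x')(440, Mul(Add(19, -214), Pow(Add(Function('h')(7, 9), -60), -1))))) = Mul(Add(-278793, -406999), Add(Add(338, Mul(-322, 308)), Add(-111, Mul(12, Mul(Add(19, -214), Pow(Add(Add(3, 7), -60), -1)), Pow(440, -1))))) = Mul(-685792, Add(Add(338, -99176), Add(-111, Mul(12, Mul(-195, Pow(Add(10, -60), -1)), Rational(1, 440))))) = Mul(-685792, Add(-98838, Add(-111, Mul(12, Mul(-195, Pow(-50, -1)), Rational(1, 440))))) = Mul(-685792, Add(-98838, Add(-111, Mul(12, Mul(-195, Rational(-1, 50)), Rational(1, 440))))) = Mul(-685792, Add(-98838, Add(-111, Mul(12, Rational(39, 10), Rational(1, 440))))) = Mul(-685792, Add(-98838, Add(-111, Rational(117, 1100)))) = Mul(-685792, Add(-98838, Rational(-121983, 1100))) = Mul(-685792, Rational(-108843783, 1100)) = Rational(18661048907784, 275)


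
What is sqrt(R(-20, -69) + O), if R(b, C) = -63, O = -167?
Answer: I*sqrt(230) ≈ 15.166*I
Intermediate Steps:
sqrt(R(-20, -69) + O) = sqrt(-63 - 167) = sqrt(-230) = I*sqrt(230)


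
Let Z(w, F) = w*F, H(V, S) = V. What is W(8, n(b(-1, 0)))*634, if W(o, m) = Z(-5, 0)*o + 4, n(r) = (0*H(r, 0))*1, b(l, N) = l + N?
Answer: 2536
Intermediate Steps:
b(l, N) = N + l
Z(w, F) = F*w
n(r) = 0 (n(r) = (0*r)*1 = 0*1 = 0)
W(o, m) = 4 (W(o, m) = (0*(-5))*o + 4 = 0*o + 4 = 0 + 4 = 4)
W(8, n(b(-1, 0)))*634 = 4*634 = 2536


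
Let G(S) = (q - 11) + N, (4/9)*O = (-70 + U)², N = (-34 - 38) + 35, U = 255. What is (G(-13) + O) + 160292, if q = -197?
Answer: 948213/4 ≈ 2.3705e+5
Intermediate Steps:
N = -37 (N = -72 + 35 = -37)
O = 308025/4 (O = 9*(-70 + 255)²/4 = (9/4)*185² = (9/4)*34225 = 308025/4 ≈ 77006.)
G(S) = -245 (G(S) = (-197 - 11) - 37 = -208 - 37 = -245)
(G(-13) + O) + 160292 = (-245 + 308025/4) + 160292 = 307045/4 + 160292 = 948213/4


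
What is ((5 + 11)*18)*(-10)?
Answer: -2880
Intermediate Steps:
((5 + 11)*18)*(-10) = (16*18)*(-10) = 288*(-10) = -2880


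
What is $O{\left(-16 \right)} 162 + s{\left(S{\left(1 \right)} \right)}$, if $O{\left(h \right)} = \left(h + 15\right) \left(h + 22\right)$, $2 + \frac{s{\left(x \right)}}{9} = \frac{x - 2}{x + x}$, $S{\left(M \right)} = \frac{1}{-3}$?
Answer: $- \frac{1917}{2} \approx -958.5$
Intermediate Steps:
$S{\left(M \right)} = - \frac{1}{3}$
$s{\left(x \right)} = -18 + \frac{9 \left(-2 + x\right)}{2 x}$ ($s{\left(x \right)} = -18 + 9 \frac{x - 2}{x + x} = -18 + 9 \frac{-2 + x}{2 x} = -18 + \frac{9 \left(-2 + x\right)}{2 x}$)
$O{\left(h \right)} = \left(15 + h\right) \left(22 + h\right)$
$O{\left(-16 \right)} 162 + s{\left(S{\left(1 \right)} \right)} = \left(330 + \left(-16\right)^{2} + 37 \left(-16\right)\right) 162 - \left(\frac{27}{2} + \frac{9}{- \frac{1}{3}}\right) = \left(330 + 256 - 592\right) 162 - - \frac{27}{2} = \left(-6\right) 162 + \left(- \frac{27}{2} + 27\right) = -972 + \frac{27}{2} = - \frac{1917}{2}$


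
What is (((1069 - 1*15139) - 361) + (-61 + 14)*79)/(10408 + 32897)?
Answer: -6048/14435 ≈ -0.41898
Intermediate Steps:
(((1069 - 1*15139) - 361) + (-61 + 14)*79)/(10408 + 32897) = (((1069 - 15139) - 361) - 47*79)/43305 = ((-14070 - 361) - 3713)*(1/43305) = (-14431 - 3713)*(1/43305) = -18144*1/43305 = -6048/14435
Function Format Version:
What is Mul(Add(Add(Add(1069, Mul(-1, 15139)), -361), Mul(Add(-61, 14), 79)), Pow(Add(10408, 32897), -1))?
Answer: Rational(-6048, 14435) ≈ -0.41898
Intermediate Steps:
Mul(Add(Add(Add(1069, Mul(-1, 15139)), -361), Mul(Add(-61, 14), 79)), Pow(Add(10408, 32897), -1)) = Mul(Add(Add(Add(1069, -15139), -361), Mul(-47, 79)), Pow(43305, -1)) = Mul(Add(Add(-14070, -361), -3713), Rational(1, 43305)) = Mul(Add(-14431, -3713), Rational(1, 43305)) = Mul(-18144, Rational(1, 43305)) = Rational(-6048, 14435)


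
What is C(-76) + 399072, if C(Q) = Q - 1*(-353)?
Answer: 399349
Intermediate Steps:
C(Q) = 353 + Q (C(Q) = Q + 353 = 353 + Q)
C(-76) + 399072 = (353 - 76) + 399072 = 277 + 399072 = 399349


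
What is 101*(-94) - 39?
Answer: -9533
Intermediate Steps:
101*(-94) - 39 = -9494 - 39 = -9533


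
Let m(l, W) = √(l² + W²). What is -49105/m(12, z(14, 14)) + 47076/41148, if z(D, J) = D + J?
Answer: 3923/3429 - 49105*√58/232 ≈ -1610.8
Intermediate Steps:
m(l, W) = √(W² + l²)
-49105/m(12, z(14, 14)) + 47076/41148 = -49105/√((14 + 14)² + 12²) + 47076/41148 = -49105/√(28² + 144) + 47076*(1/41148) = -49105/√(784 + 144) + 3923/3429 = -49105*√58/232 + 3923/3429 = 3923/3429 - 49105*√58/232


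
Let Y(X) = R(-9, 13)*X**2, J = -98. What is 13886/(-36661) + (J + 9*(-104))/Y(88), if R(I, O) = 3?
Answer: -16386683/38714016 ≈ -0.42327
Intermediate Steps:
Y(X) = 3*X**2
13886/(-36661) + (J + 9*(-104))/Y(88) = 13886/(-36661) + (-98 + 9*(-104))/((3*88**2)) = 13886*(-1/36661) + (-98 - 936)/((3*7744)) = -13886/36661 - 1034/23232 = -13886/36661 - 1034*1/23232 = -13886/36661 - 47/1056 = -16386683/38714016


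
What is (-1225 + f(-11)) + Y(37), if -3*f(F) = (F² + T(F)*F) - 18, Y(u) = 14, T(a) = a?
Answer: -3857/3 ≈ -1285.7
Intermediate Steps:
f(F) = 6 - 2*F²/3 (f(F) = -((F² + F*F) - 18)/3 = -((F² + F²) - 18)/3 = -(2*F² - 18)/3 = -(-18 + 2*F²)/3 = 6 - 2*F²/3)
(-1225 + f(-11)) + Y(37) = (-1225 + (6 - ⅔*(-11)²)) + 14 = (-1225 + (6 - ⅔*121)) + 14 = (-1225 + (6 - 242/3)) + 14 = (-1225 - 224/3) + 14 = -3899/3 + 14 = -3857/3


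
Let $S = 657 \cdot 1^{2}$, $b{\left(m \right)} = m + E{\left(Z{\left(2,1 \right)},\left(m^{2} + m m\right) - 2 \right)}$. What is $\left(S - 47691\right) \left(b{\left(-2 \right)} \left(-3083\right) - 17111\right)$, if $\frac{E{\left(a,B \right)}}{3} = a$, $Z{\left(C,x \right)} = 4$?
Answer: $2254856994$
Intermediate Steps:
$E{\left(a,B \right)} = 3 a$
$b{\left(m \right)} = 12 + m$ ($b{\left(m \right)} = m + 3 \cdot 4 = m + 12 = 12 + m$)
$S = 657$ ($S = 657 \cdot 1 = 657$)
$\left(S - 47691\right) \left(b{\left(-2 \right)} \left(-3083\right) - 17111\right) = \left(657 - 47691\right) \left(\left(12 - 2\right) \left(-3083\right) - 17111\right) = - 47034 \left(10 \left(-3083\right) - 17111\right) = - 47034 \left(-30830 - 17111\right) = \left(-47034\right) \left(-47941\right) = 2254856994$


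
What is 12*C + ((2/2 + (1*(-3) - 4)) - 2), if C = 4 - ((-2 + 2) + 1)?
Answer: 28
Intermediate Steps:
C = 3 (C = 4 - (0 + 1) = 4 - 1*1 = 4 - 1 = 3)
12*C + ((2/2 + (1*(-3) - 4)) - 2) = 12*3 + ((2/2 + (1*(-3) - 4)) - 2) = 36 + ((2*(½) + (-3 - 4)) - 2) = 36 + ((1 - 7) - 2) = 36 + (-6 - 2) = 36 - 8 = 28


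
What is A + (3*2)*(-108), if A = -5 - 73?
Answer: -726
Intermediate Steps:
A = -78
A + (3*2)*(-108) = -78 + (3*2)*(-108) = -78 + 6*(-108) = -78 - 648 = -726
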